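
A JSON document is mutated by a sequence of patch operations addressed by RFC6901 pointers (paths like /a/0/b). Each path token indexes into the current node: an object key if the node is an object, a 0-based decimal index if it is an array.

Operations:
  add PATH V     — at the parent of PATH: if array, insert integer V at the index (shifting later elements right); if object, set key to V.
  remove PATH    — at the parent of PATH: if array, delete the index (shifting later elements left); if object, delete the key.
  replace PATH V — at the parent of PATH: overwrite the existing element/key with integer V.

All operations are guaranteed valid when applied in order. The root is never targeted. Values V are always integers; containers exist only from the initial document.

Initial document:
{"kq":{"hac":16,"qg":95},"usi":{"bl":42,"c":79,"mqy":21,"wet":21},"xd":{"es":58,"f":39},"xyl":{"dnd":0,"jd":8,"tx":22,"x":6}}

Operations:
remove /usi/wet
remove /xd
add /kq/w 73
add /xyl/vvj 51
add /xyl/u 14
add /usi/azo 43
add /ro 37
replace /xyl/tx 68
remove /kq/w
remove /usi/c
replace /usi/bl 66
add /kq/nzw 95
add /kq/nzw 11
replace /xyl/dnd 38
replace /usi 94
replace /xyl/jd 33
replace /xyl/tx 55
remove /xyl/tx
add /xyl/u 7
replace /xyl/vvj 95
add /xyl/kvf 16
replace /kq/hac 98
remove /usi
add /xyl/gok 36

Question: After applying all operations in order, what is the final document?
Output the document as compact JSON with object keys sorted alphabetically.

Answer: {"kq":{"hac":98,"nzw":11,"qg":95},"ro":37,"xyl":{"dnd":38,"gok":36,"jd":33,"kvf":16,"u":7,"vvj":95,"x":6}}

Derivation:
After op 1 (remove /usi/wet): {"kq":{"hac":16,"qg":95},"usi":{"bl":42,"c":79,"mqy":21},"xd":{"es":58,"f":39},"xyl":{"dnd":0,"jd":8,"tx":22,"x":6}}
After op 2 (remove /xd): {"kq":{"hac":16,"qg":95},"usi":{"bl":42,"c":79,"mqy":21},"xyl":{"dnd":0,"jd":8,"tx":22,"x":6}}
After op 3 (add /kq/w 73): {"kq":{"hac":16,"qg":95,"w":73},"usi":{"bl":42,"c":79,"mqy":21},"xyl":{"dnd":0,"jd":8,"tx":22,"x":6}}
After op 4 (add /xyl/vvj 51): {"kq":{"hac":16,"qg":95,"w":73},"usi":{"bl":42,"c":79,"mqy":21},"xyl":{"dnd":0,"jd":8,"tx":22,"vvj":51,"x":6}}
After op 5 (add /xyl/u 14): {"kq":{"hac":16,"qg":95,"w":73},"usi":{"bl":42,"c":79,"mqy":21},"xyl":{"dnd":0,"jd":8,"tx":22,"u":14,"vvj":51,"x":6}}
After op 6 (add /usi/azo 43): {"kq":{"hac":16,"qg":95,"w":73},"usi":{"azo":43,"bl":42,"c":79,"mqy":21},"xyl":{"dnd":0,"jd":8,"tx":22,"u":14,"vvj":51,"x":6}}
After op 7 (add /ro 37): {"kq":{"hac":16,"qg":95,"w":73},"ro":37,"usi":{"azo":43,"bl":42,"c":79,"mqy":21},"xyl":{"dnd":0,"jd":8,"tx":22,"u":14,"vvj":51,"x":6}}
After op 8 (replace /xyl/tx 68): {"kq":{"hac":16,"qg":95,"w":73},"ro":37,"usi":{"azo":43,"bl":42,"c":79,"mqy":21},"xyl":{"dnd":0,"jd":8,"tx":68,"u":14,"vvj":51,"x":6}}
After op 9 (remove /kq/w): {"kq":{"hac":16,"qg":95},"ro":37,"usi":{"azo":43,"bl":42,"c":79,"mqy":21},"xyl":{"dnd":0,"jd":8,"tx":68,"u":14,"vvj":51,"x":6}}
After op 10 (remove /usi/c): {"kq":{"hac":16,"qg":95},"ro":37,"usi":{"azo":43,"bl":42,"mqy":21},"xyl":{"dnd":0,"jd":8,"tx":68,"u":14,"vvj":51,"x":6}}
After op 11 (replace /usi/bl 66): {"kq":{"hac":16,"qg":95},"ro":37,"usi":{"azo":43,"bl":66,"mqy":21},"xyl":{"dnd":0,"jd":8,"tx":68,"u":14,"vvj":51,"x":6}}
After op 12 (add /kq/nzw 95): {"kq":{"hac":16,"nzw":95,"qg":95},"ro":37,"usi":{"azo":43,"bl":66,"mqy":21},"xyl":{"dnd":0,"jd":8,"tx":68,"u":14,"vvj":51,"x":6}}
After op 13 (add /kq/nzw 11): {"kq":{"hac":16,"nzw":11,"qg":95},"ro":37,"usi":{"azo":43,"bl":66,"mqy":21},"xyl":{"dnd":0,"jd":8,"tx":68,"u":14,"vvj":51,"x":6}}
After op 14 (replace /xyl/dnd 38): {"kq":{"hac":16,"nzw":11,"qg":95},"ro":37,"usi":{"azo":43,"bl":66,"mqy":21},"xyl":{"dnd":38,"jd":8,"tx":68,"u":14,"vvj":51,"x":6}}
After op 15 (replace /usi 94): {"kq":{"hac":16,"nzw":11,"qg":95},"ro":37,"usi":94,"xyl":{"dnd":38,"jd":8,"tx":68,"u":14,"vvj":51,"x":6}}
After op 16 (replace /xyl/jd 33): {"kq":{"hac":16,"nzw":11,"qg":95},"ro":37,"usi":94,"xyl":{"dnd":38,"jd":33,"tx":68,"u":14,"vvj":51,"x":6}}
After op 17 (replace /xyl/tx 55): {"kq":{"hac":16,"nzw":11,"qg":95},"ro":37,"usi":94,"xyl":{"dnd":38,"jd":33,"tx":55,"u":14,"vvj":51,"x":6}}
After op 18 (remove /xyl/tx): {"kq":{"hac":16,"nzw":11,"qg":95},"ro":37,"usi":94,"xyl":{"dnd":38,"jd":33,"u":14,"vvj":51,"x":6}}
After op 19 (add /xyl/u 7): {"kq":{"hac":16,"nzw":11,"qg":95},"ro":37,"usi":94,"xyl":{"dnd":38,"jd":33,"u":7,"vvj":51,"x":6}}
After op 20 (replace /xyl/vvj 95): {"kq":{"hac":16,"nzw":11,"qg":95},"ro":37,"usi":94,"xyl":{"dnd":38,"jd":33,"u":7,"vvj":95,"x":6}}
After op 21 (add /xyl/kvf 16): {"kq":{"hac":16,"nzw":11,"qg":95},"ro":37,"usi":94,"xyl":{"dnd":38,"jd":33,"kvf":16,"u":7,"vvj":95,"x":6}}
After op 22 (replace /kq/hac 98): {"kq":{"hac":98,"nzw":11,"qg":95},"ro":37,"usi":94,"xyl":{"dnd":38,"jd":33,"kvf":16,"u":7,"vvj":95,"x":6}}
After op 23 (remove /usi): {"kq":{"hac":98,"nzw":11,"qg":95},"ro":37,"xyl":{"dnd":38,"jd":33,"kvf":16,"u":7,"vvj":95,"x":6}}
After op 24 (add /xyl/gok 36): {"kq":{"hac":98,"nzw":11,"qg":95},"ro":37,"xyl":{"dnd":38,"gok":36,"jd":33,"kvf":16,"u":7,"vvj":95,"x":6}}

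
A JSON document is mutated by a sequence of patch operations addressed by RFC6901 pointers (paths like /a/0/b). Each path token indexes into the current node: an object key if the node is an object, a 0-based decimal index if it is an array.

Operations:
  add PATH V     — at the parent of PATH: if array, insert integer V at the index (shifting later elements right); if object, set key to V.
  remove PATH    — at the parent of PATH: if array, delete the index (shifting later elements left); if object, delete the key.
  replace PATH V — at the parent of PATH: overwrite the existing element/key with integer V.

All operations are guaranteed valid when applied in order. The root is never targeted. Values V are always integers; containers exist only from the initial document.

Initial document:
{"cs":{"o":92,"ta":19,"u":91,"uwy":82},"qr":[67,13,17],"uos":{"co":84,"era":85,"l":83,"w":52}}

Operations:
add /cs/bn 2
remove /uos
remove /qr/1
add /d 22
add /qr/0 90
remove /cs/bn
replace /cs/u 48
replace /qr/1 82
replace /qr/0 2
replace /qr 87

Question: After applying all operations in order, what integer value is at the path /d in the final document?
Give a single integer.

After op 1 (add /cs/bn 2): {"cs":{"bn":2,"o":92,"ta":19,"u":91,"uwy":82},"qr":[67,13,17],"uos":{"co":84,"era":85,"l":83,"w":52}}
After op 2 (remove /uos): {"cs":{"bn":2,"o":92,"ta":19,"u":91,"uwy":82},"qr":[67,13,17]}
After op 3 (remove /qr/1): {"cs":{"bn":2,"o":92,"ta":19,"u":91,"uwy":82},"qr":[67,17]}
After op 4 (add /d 22): {"cs":{"bn":2,"o":92,"ta":19,"u":91,"uwy":82},"d":22,"qr":[67,17]}
After op 5 (add /qr/0 90): {"cs":{"bn":2,"o":92,"ta":19,"u":91,"uwy":82},"d":22,"qr":[90,67,17]}
After op 6 (remove /cs/bn): {"cs":{"o":92,"ta":19,"u":91,"uwy":82},"d":22,"qr":[90,67,17]}
After op 7 (replace /cs/u 48): {"cs":{"o":92,"ta":19,"u":48,"uwy":82},"d":22,"qr":[90,67,17]}
After op 8 (replace /qr/1 82): {"cs":{"o":92,"ta":19,"u":48,"uwy":82},"d":22,"qr":[90,82,17]}
After op 9 (replace /qr/0 2): {"cs":{"o":92,"ta":19,"u":48,"uwy":82},"d":22,"qr":[2,82,17]}
After op 10 (replace /qr 87): {"cs":{"o":92,"ta":19,"u":48,"uwy":82},"d":22,"qr":87}
Value at /d: 22

Answer: 22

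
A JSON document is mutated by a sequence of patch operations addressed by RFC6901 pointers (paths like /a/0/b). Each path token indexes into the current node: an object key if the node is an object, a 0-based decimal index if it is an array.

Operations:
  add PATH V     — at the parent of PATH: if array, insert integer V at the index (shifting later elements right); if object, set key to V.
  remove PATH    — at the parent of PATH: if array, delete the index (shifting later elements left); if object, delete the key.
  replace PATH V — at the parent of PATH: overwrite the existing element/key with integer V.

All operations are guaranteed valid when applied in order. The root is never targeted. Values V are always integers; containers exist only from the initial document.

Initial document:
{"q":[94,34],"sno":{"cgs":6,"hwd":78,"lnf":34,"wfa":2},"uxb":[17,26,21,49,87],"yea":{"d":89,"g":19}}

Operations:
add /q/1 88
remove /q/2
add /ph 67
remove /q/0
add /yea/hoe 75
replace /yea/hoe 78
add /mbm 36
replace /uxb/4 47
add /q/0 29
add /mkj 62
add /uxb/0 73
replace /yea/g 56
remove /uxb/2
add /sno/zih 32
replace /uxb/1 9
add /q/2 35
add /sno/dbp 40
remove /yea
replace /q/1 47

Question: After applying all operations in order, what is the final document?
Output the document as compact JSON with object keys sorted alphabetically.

Answer: {"mbm":36,"mkj":62,"ph":67,"q":[29,47,35],"sno":{"cgs":6,"dbp":40,"hwd":78,"lnf":34,"wfa":2,"zih":32},"uxb":[73,9,21,49,47]}

Derivation:
After op 1 (add /q/1 88): {"q":[94,88,34],"sno":{"cgs":6,"hwd":78,"lnf":34,"wfa":2},"uxb":[17,26,21,49,87],"yea":{"d":89,"g":19}}
After op 2 (remove /q/2): {"q":[94,88],"sno":{"cgs":6,"hwd":78,"lnf":34,"wfa":2},"uxb":[17,26,21,49,87],"yea":{"d":89,"g":19}}
After op 3 (add /ph 67): {"ph":67,"q":[94,88],"sno":{"cgs":6,"hwd":78,"lnf":34,"wfa":2},"uxb":[17,26,21,49,87],"yea":{"d":89,"g":19}}
After op 4 (remove /q/0): {"ph":67,"q":[88],"sno":{"cgs":6,"hwd":78,"lnf":34,"wfa":2},"uxb":[17,26,21,49,87],"yea":{"d":89,"g":19}}
After op 5 (add /yea/hoe 75): {"ph":67,"q":[88],"sno":{"cgs":6,"hwd":78,"lnf":34,"wfa":2},"uxb":[17,26,21,49,87],"yea":{"d":89,"g":19,"hoe":75}}
After op 6 (replace /yea/hoe 78): {"ph":67,"q":[88],"sno":{"cgs":6,"hwd":78,"lnf":34,"wfa":2},"uxb":[17,26,21,49,87],"yea":{"d":89,"g":19,"hoe":78}}
After op 7 (add /mbm 36): {"mbm":36,"ph":67,"q":[88],"sno":{"cgs":6,"hwd":78,"lnf":34,"wfa":2},"uxb":[17,26,21,49,87],"yea":{"d":89,"g":19,"hoe":78}}
After op 8 (replace /uxb/4 47): {"mbm":36,"ph":67,"q":[88],"sno":{"cgs":6,"hwd":78,"lnf":34,"wfa":2},"uxb":[17,26,21,49,47],"yea":{"d":89,"g":19,"hoe":78}}
After op 9 (add /q/0 29): {"mbm":36,"ph":67,"q":[29,88],"sno":{"cgs":6,"hwd":78,"lnf":34,"wfa":2},"uxb":[17,26,21,49,47],"yea":{"d":89,"g":19,"hoe":78}}
After op 10 (add /mkj 62): {"mbm":36,"mkj":62,"ph":67,"q":[29,88],"sno":{"cgs":6,"hwd":78,"lnf":34,"wfa":2},"uxb":[17,26,21,49,47],"yea":{"d":89,"g":19,"hoe":78}}
After op 11 (add /uxb/0 73): {"mbm":36,"mkj":62,"ph":67,"q":[29,88],"sno":{"cgs":6,"hwd":78,"lnf":34,"wfa":2},"uxb":[73,17,26,21,49,47],"yea":{"d":89,"g":19,"hoe":78}}
After op 12 (replace /yea/g 56): {"mbm":36,"mkj":62,"ph":67,"q":[29,88],"sno":{"cgs":6,"hwd":78,"lnf":34,"wfa":2},"uxb":[73,17,26,21,49,47],"yea":{"d":89,"g":56,"hoe":78}}
After op 13 (remove /uxb/2): {"mbm":36,"mkj":62,"ph":67,"q":[29,88],"sno":{"cgs":6,"hwd":78,"lnf":34,"wfa":2},"uxb":[73,17,21,49,47],"yea":{"d":89,"g":56,"hoe":78}}
After op 14 (add /sno/zih 32): {"mbm":36,"mkj":62,"ph":67,"q":[29,88],"sno":{"cgs":6,"hwd":78,"lnf":34,"wfa":2,"zih":32},"uxb":[73,17,21,49,47],"yea":{"d":89,"g":56,"hoe":78}}
After op 15 (replace /uxb/1 9): {"mbm":36,"mkj":62,"ph":67,"q":[29,88],"sno":{"cgs":6,"hwd":78,"lnf":34,"wfa":2,"zih":32},"uxb":[73,9,21,49,47],"yea":{"d":89,"g":56,"hoe":78}}
After op 16 (add /q/2 35): {"mbm":36,"mkj":62,"ph":67,"q":[29,88,35],"sno":{"cgs":6,"hwd":78,"lnf":34,"wfa":2,"zih":32},"uxb":[73,9,21,49,47],"yea":{"d":89,"g":56,"hoe":78}}
After op 17 (add /sno/dbp 40): {"mbm":36,"mkj":62,"ph":67,"q":[29,88,35],"sno":{"cgs":6,"dbp":40,"hwd":78,"lnf":34,"wfa":2,"zih":32},"uxb":[73,9,21,49,47],"yea":{"d":89,"g":56,"hoe":78}}
After op 18 (remove /yea): {"mbm":36,"mkj":62,"ph":67,"q":[29,88,35],"sno":{"cgs":6,"dbp":40,"hwd":78,"lnf":34,"wfa":2,"zih":32},"uxb":[73,9,21,49,47]}
After op 19 (replace /q/1 47): {"mbm":36,"mkj":62,"ph":67,"q":[29,47,35],"sno":{"cgs":6,"dbp":40,"hwd":78,"lnf":34,"wfa":2,"zih":32},"uxb":[73,9,21,49,47]}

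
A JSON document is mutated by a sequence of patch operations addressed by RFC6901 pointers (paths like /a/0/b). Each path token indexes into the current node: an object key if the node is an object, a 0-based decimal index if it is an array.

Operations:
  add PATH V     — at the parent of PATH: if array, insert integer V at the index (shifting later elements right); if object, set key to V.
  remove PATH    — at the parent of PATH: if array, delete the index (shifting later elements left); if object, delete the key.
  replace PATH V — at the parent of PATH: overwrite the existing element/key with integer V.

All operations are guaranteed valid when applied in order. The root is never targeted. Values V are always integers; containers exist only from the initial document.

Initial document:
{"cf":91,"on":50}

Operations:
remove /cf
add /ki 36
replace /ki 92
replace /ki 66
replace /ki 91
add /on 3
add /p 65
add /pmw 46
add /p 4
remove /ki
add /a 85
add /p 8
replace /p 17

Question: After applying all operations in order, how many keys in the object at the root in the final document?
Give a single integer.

After op 1 (remove /cf): {"on":50}
After op 2 (add /ki 36): {"ki":36,"on":50}
After op 3 (replace /ki 92): {"ki":92,"on":50}
After op 4 (replace /ki 66): {"ki":66,"on":50}
After op 5 (replace /ki 91): {"ki":91,"on":50}
After op 6 (add /on 3): {"ki":91,"on":3}
After op 7 (add /p 65): {"ki":91,"on":3,"p":65}
After op 8 (add /pmw 46): {"ki":91,"on":3,"p":65,"pmw":46}
After op 9 (add /p 4): {"ki":91,"on":3,"p":4,"pmw":46}
After op 10 (remove /ki): {"on":3,"p":4,"pmw":46}
After op 11 (add /a 85): {"a":85,"on":3,"p":4,"pmw":46}
After op 12 (add /p 8): {"a":85,"on":3,"p":8,"pmw":46}
After op 13 (replace /p 17): {"a":85,"on":3,"p":17,"pmw":46}
Size at the root: 4

Answer: 4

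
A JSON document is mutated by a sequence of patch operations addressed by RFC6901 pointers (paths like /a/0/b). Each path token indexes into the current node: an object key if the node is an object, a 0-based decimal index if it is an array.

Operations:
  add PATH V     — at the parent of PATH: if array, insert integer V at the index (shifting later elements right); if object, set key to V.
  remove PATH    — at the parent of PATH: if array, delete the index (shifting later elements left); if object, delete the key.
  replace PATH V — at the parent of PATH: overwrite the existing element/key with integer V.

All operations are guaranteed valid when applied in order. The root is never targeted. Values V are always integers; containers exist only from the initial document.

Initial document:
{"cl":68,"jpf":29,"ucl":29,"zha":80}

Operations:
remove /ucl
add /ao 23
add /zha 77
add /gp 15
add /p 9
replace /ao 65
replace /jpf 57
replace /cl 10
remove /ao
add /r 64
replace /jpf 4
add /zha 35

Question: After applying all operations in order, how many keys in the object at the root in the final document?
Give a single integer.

After op 1 (remove /ucl): {"cl":68,"jpf":29,"zha":80}
After op 2 (add /ao 23): {"ao":23,"cl":68,"jpf":29,"zha":80}
After op 3 (add /zha 77): {"ao":23,"cl":68,"jpf":29,"zha":77}
After op 4 (add /gp 15): {"ao":23,"cl":68,"gp":15,"jpf":29,"zha":77}
After op 5 (add /p 9): {"ao":23,"cl":68,"gp":15,"jpf":29,"p":9,"zha":77}
After op 6 (replace /ao 65): {"ao":65,"cl":68,"gp":15,"jpf":29,"p":9,"zha":77}
After op 7 (replace /jpf 57): {"ao":65,"cl":68,"gp":15,"jpf":57,"p":9,"zha":77}
After op 8 (replace /cl 10): {"ao":65,"cl":10,"gp":15,"jpf":57,"p":9,"zha":77}
After op 9 (remove /ao): {"cl":10,"gp":15,"jpf":57,"p":9,"zha":77}
After op 10 (add /r 64): {"cl":10,"gp":15,"jpf":57,"p":9,"r":64,"zha":77}
After op 11 (replace /jpf 4): {"cl":10,"gp":15,"jpf":4,"p":9,"r":64,"zha":77}
After op 12 (add /zha 35): {"cl":10,"gp":15,"jpf":4,"p":9,"r":64,"zha":35}
Size at the root: 6

Answer: 6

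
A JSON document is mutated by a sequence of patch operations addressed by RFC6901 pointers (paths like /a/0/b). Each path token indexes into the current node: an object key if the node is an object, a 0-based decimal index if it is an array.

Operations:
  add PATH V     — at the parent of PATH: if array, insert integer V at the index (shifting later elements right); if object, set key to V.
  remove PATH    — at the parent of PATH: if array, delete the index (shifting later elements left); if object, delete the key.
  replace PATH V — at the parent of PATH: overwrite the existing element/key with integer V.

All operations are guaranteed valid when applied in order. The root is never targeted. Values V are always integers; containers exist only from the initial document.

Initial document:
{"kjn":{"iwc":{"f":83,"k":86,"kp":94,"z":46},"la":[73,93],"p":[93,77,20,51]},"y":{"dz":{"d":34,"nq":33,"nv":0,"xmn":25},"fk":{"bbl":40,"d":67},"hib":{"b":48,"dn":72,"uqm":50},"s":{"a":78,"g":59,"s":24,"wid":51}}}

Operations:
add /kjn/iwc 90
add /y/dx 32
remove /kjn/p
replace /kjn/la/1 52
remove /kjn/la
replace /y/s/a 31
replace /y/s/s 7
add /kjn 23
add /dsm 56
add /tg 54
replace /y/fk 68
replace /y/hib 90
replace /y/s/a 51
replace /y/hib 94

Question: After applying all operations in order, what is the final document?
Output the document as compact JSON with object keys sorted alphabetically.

Answer: {"dsm":56,"kjn":23,"tg":54,"y":{"dx":32,"dz":{"d":34,"nq":33,"nv":0,"xmn":25},"fk":68,"hib":94,"s":{"a":51,"g":59,"s":7,"wid":51}}}

Derivation:
After op 1 (add /kjn/iwc 90): {"kjn":{"iwc":90,"la":[73,93],"p":[93,77,20,51]},"y":{"dz":{"d":34,"nq":33,"nv":0,"xmn":25},"fk":{"bbl":40,"d":67},"hib":{"b":48,"dn":72,"uqm":50},"s":{"a":78,"g":59,"s":24,"wid":51}}}
After op 2 (add /y/dx 32): {"kjn":{"iwc":90,"la":[73,93],"p":[93,77,20,51]},"y":{"dx":32,"dz":{"d":34,"nq":33,"nv":0,"xmn":25},"fk":{"bbl":40,"d":67},"hib":{"b":48,"dn":72,"uqm":50},"s":{"a":78,"g":59,"s":24,"wid":51}}}
After op 3 (remove /kjn/p): {"kjn":{"iwc":90,"la":[73,93]},"y":{"dx":32,"dz":{"d":34,"nq":33,"nv":0,"xmn":25},"fk":{"bbl":40,"d":67},"hib":{"b":48,"dn":72,"uqm":50},"s":{"a":78,"g":59,"s":24,"wid":51}}}
After op 4 (replace /kjn/la/1 52): {"kjn":{"iwc":90,"la":[73,52]},"y":{"dx":32,"dz":{"d":34,"nq":33,"nv":0,"xmn":25},"fk":{"bbl":40,"d":67},"hib":{"b":48,"dn":72,"uqm":50},"s":{"a":78,"g":59,"s":24,"wid":51}}}
After op 5 (remove /kjn/la): {"kjn":{"iwc":90},"y":{"dx":32,"dz":{"d":34,"nq":33,"nv":0,"xmn":25},"fk":{"bbl":40,"d":67},"hib":{"b":48,"dn":72,"uqm":50},"s":{"a":78,"g":59,"s":24,"wid":51}}}
After op 6 (replace /y/s/a 31): {"kjn":{"iwc":90},"y":{"dx":32,"dz":{"d":34,"nq":33,"nv":0,"xmn":25},"fk":{"bbl":40,"d":67},"hib":{"b":48,"dn":72,"uqm":50},"s":{"a":31,"g":59,"s":24,"wid":51}}}
After op 7 (replace /y/s/s 7): {"kjn":{"iwc":90},"y":{"dx":32,"dz":{"d":34,"nq":33,"nv":0,"xmn":25},"fk":{"bbl":40,"d":67},"hib":{"b":48,"dn":72,"uqm":50},"s":{"a":31,"g":59,"s":7,"wid":51}}}
After op 8 (add /kjn 23): {"kjn":23,"y":{"dx":32,"dz":{"d":34,"nq":33,"nv":0,"xmn":25},"fk":{"bbl":40,"d":67},"hib":{"b":48,"dn":72,"uqm":50},"s":{"a":31,"g":59,"s":7,"wid":51}}}
After op 9 (add /dsm 56): {"dsm":56,"kjn":23,"y":{"dx":32,"dz":{"d":34,"nq":33,"nv":0,"xmn":25},"fk":{"bbl":40,"d":67},"hib":{"b":48,"dn":72,"uqm":50},"s":{"a":31,"g":59,"s":7,"wid":51}}}
After op 10 (add /tg 54): {"dsm":56,"kjn":23,"tg":54,"y":{"dx":32,"dz":{"d":34,"nq":33,"nv":0,"xmn":25},"fk":{"bbl":40,"d":67},"hib":{"b":48,"dn":72,"uqm":50},"s":{"a":31,"g":59,"s":7,"wid":51}}}
After op 11 (replace /y/fk 68): {"dsm":56,"kjn":23,"tg":54,"y":{"dx":32,"dz":{"d":34,"nq":33,"nv":0,"xmn":25},"fk":68,"hib":{"b":48,"dn":72,"uqm":50},"s":{"a":31,"g":59,"s":7,"wid":51}}}
After op 12 (replace /y/hib 90): {"dsm":56,"kjn":23,"tg":54,"y":{"dx":32,"dz":{"d":34,"nq":33,"nv":0,"xmn":25},"fk":68,"hib":90,"s":{"a":31,"g":59,"s":7,"wid":51}}}
After op 13 (replace /y/s/a 51): {"dsm":56,"kjn":23,"tg":54,"y":{"dx":32,"dz":{"d":34,"nq":33,"nv":0,"xmn":25},"fk":68,"hib":90,"s":{"a":51,"g":59,"s":7,"wid":51}}}
After op 14 (replace /y/hib 94): {"dsm":56,"kjn":23,"tg":54,"y":{"dx":32,"dz":{"d":34,"nq":33,"nv":0,"xmn":25},"fk":68,"hib":94,"s":{"a":51,"g":59,"s":7,"wid":51}}}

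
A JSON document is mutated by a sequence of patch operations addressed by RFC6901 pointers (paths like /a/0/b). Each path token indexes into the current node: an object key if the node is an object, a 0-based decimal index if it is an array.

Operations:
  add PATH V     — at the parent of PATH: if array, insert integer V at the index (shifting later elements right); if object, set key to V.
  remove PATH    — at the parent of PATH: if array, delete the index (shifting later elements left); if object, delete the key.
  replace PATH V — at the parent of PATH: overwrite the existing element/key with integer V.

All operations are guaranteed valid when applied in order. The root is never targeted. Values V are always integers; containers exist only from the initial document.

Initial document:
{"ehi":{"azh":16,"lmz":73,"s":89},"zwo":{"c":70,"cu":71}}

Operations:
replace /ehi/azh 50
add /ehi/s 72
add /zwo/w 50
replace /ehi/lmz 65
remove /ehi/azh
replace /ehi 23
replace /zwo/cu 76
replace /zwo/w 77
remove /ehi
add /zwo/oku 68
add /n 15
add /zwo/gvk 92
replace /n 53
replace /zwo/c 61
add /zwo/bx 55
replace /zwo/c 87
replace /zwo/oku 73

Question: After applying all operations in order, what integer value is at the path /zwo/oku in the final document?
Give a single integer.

Answer: 73

Derivation:
After op 1 (replace /ehi/azh 50): {"ehi":{"azh":50,"lmz":73,"s":89},"zwo":{"c":70,"cu":71}}
After op 2 (add /ehi/s 72): {"ehi":{"azh":50,"lmz":73,"s":72},"zwo":{"c":70,"cu":71}}
After op 3 (add /zwo/w 50): {"ehi":{"azh":50,"lmz":73,"s":72},"zwo":{"c":70,"cu":71,"w":50}}
After op 4 (replace /ehi/lmz 65): {"ehi":{"azh":50,"lmz":65,"s":72},"zwo":{"c":70,"cu":71,"w":50}}
After op 5 (remove /ehi/azh): {"ehi":{"lmz":65,"s":72},"zwo":{"c":70,"cu":71,"w":50}}
After op 6 (replace /ehi 23): {"ehi":23,"zwo":{"c":70,"cu":71,"w":50}}
After op 7 (replace /zwo/cu 76): {"ehi":23,"zwo":{"c":70,"cu":76,"w":50}}
After op 8 (replace /zwo/w 77): {"ehi":23,"zwo":{"c":70,"cu":76,"w":77}}
After op 9 (remove /ehi): {"zwo":{"c":70,"cu":76,"w":77}}
After op 10 (add /zwo/oku 68): {"zwo":{"c":70,"cu":76,"oku":68,"w":77}}
After op 11 (add /n 15): {"n":15,"zwo":{"c":70,"cu":76,"oku":68,"w":77}}
After op 12 (add /zwo/gvk 92): {"n":15,"zwo":{"c":70,"cu":76,"gvk":92,"oku":68,"w":77}}
After op 13 (replace /n 53): {"n":53,"zwo":{"c":70,"cu":76,"gvk":92,"oku":68,"w":77}}
After op 14 (replace /zwo/c 61): {"n":53,"zwo":{"c":61,"cu":76,"gvk":92,"oku":68,"w":77}}
After op 15 (add /zwo/bx 55): {"n":53,"zwo":{"bx":55,"c":61,"cu":76,"gvk":92,"oku":68,"w":77}}
After op 16 (replace /zwo/c 87): {"n":53,"zwo":{"bx":55,"c":87,"cu":76,"gvk":92,"oku":68,"w":77}}
After op 17 (replace /zwo/oku 73): {"n":53,"zwo":{"bx":55,"c":87,"cu":76,"gvk":92,"oku":73,"w":77}}
Value at /zwo/oku: 73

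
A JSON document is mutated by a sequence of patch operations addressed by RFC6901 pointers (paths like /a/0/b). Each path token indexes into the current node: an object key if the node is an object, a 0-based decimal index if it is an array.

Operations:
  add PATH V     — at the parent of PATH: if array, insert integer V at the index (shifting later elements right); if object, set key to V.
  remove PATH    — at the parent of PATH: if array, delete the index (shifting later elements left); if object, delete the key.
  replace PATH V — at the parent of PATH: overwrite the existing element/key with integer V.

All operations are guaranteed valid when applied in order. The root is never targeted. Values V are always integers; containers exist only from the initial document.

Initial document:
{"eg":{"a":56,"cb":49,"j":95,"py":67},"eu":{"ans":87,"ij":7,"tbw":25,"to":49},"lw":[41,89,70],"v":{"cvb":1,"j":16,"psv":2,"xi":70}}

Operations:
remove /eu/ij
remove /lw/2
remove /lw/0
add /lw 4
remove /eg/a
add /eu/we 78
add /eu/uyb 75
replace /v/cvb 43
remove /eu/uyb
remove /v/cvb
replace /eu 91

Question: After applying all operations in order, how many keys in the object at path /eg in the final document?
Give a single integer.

After op 1 (remove /eu/ij): {"eg":{"a":56,"cb":49,"j":95,"py":67},"eu":{"ans":87,"tbw":25,"to":49},"lw":[41,89,70],"v":{"cvb":1,"j":16,"psv":2,"xi":70}}
After op 2 (remove /lw/2): {"eg":{"a":56,"cb":49,"j":95,"py":67},"eu":{"ans":87,"tbw":25,"to":49},"lw":[41,89],"v":{"cvb":1,"j":16,"psv":2,"xi":70}}
After op 3 (remove /lw/0): {"eg":{"a":56,"cb":49,"j":95,"py":67},"eu":{"ans":87,"tbw":25,"to":49},"lw":[89],"v":{"cvb":1,"j":16,"psv":2,"xi":70}}
After op 4 (add /lw 4): {"eg":{"a":56,"cb":49,"j":95,"py":67},"eu":{"ans":87,"tbw":25,"to":49},"lw":4,"v":{"cvb":1,"j":16,"psv":2,"xi":70}}
After op 5 (remove /eg/a): {"eg":{"cb":49,"j":95,"py":67},"eu":{"ans":87,"tbw":25,"to":49},"lw":4,"v":{"cvb":1,"j":16,"psv":2,"xi":70}}
After op 6 (add /eu/we 78): {"eg":{"cb":49,"j":95,"py":67},"eu":{"ans":87,"tbw":25,"to":49,"we":78},"lw":4,"v":{"cvb":1,"j":16,"psv":2,"xi":70}}
After op 7 (add /eu/uyb 75): {"eg":{"cb":49,"j":95,"py":67},"eu":{"ans":87,"tbw":25,"to":49,"uyb":75,"we":78},"lw":4,"v":{"cvb":1,"j":16,"psv":2,"xi":70}}
After op 8 (replace /v/cvb 43): {"eg":{"cb":49,"j":95,"py":67},"eu":{"ans":87,"tbw":25,"to":49,"uyb":75,"we":78},"lw":4,"v":{"cvb":43,"j":16,"psv":2,"xi":70}}
After op 9 (remove /eu/uyb): {"eg":{"cb":49,"j":95,"py":67},"eu":{"ans":87,"tbw":25,"to":49,"we":78},"lw":4,"v":{"cvb":43,"j":16,"psv":2,"xi":70}}
After op 10 (remove /v/cvb): {"eg":{"cb":49,"j":95,"py":67},"eu":{"ans":87,"tbw":25,"to":49,"we":78},"lw":4,"v":{"j":16,"psv":2,"xi":70}}
After op 11 (replace /eu 91): {"eg":{"cb":49,"j":95,"py":67},"eu":91,"lw":4,"v":{"j":16,"psv":2,"xi":70}}
Size at path /eg: 3

Answer: 3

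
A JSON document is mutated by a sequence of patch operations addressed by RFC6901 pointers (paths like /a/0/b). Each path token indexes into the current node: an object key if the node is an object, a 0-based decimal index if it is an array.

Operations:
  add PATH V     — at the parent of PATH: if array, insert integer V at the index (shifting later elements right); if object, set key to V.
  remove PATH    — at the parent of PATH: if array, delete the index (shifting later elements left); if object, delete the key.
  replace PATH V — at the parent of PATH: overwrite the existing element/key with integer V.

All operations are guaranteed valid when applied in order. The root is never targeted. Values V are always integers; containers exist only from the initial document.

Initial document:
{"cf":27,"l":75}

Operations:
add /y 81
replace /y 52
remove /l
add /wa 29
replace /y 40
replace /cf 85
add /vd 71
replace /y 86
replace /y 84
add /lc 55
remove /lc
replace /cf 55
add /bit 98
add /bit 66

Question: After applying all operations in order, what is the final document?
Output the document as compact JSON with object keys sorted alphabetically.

After op 1 (add /y 81): {"cf":27,"l":75,"y":81}
After op 2 (replace /y 52): {"cf":27,"l":75,"y":52}
After op 3 (remove /l): {"cf":27,"y":52}
After op 4 (add /wa 29): {"cf":27,"wa":29,"y":52}
After op 5 (replace /y 40): {"cf":27,"wa":29,"y":40}
After op 6 (replace /cf 85): {"cf":85,"wa":29,"y":40}
After op 7 (add /vd 71): {"cf":85,"vd":71,"wa":29,"y":40}
After op 8 (replace /y 86): {"cf":85,"vd":71,"wa":29,"y":86}
After op 9 (replace /y 84): {"cf":85,"vd":71,"wa":29,"y":84}
After op 10 (add /lc 55): {"cf":85,"lc":55,"vd":71,"wa":29,"y":84}
After op 11 (remove /lc): {"cf":85,"vd":71,"wa":29,"y":84}
After op 12 (replace /cf 55): {"cf":55,"vd":71,"wa":29,"y":84}
After op 13 (add /bit 98): {"bit":98,"cf":55,"vd":71,"wa":29,"y":84}
After op 14 (add /bit 66): {"bit":66,"cf":55,"vd":71,"wa":29,"y":84}

Answer: {"bit":66,"cf":55,"vd":71,"wa":29,"y":84}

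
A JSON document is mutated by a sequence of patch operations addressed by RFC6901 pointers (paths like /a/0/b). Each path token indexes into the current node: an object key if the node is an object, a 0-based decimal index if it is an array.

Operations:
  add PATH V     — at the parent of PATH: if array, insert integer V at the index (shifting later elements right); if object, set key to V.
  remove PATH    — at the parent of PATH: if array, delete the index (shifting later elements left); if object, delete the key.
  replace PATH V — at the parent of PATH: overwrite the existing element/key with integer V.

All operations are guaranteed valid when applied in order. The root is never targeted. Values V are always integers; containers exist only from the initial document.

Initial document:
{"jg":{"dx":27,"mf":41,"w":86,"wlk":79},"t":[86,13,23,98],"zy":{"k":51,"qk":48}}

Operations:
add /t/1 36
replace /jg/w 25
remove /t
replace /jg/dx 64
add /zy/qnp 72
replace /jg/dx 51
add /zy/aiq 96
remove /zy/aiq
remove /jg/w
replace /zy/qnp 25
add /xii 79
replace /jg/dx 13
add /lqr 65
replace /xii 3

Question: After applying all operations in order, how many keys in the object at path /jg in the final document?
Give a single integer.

After op 1 (add /t/1 36): {"jg":{"dx":27,"mf":41,"w":86,"wlk":79},"t":[86,36,13,23,98],"zy":{"k":51,"qk":48}}
After op 2 (replace /jg/w 25): {"jg":{"dx":27,"mf":41,"w":25,"wlk":79},"t":[86,36,13,23,98],"zy":{"k":51,"qk":48}}
After op 3 (remove /t): {"jg":{"dx":27,"mf":41,"w":25,"wlk":79},"zy":{"k":51,"qk":48}}
After op 4 (replace /jg/dx 64): {"jg":{"dx":64,"mf":41,"w":25,"wlk":79},"zy":{"k":51,"qk":48}}
After op 5 (add /zy/qnp 72): {"jg":{"dx":64,"mf":41,"w":25,"wlk":79},"zy":{"k":51,"qk":48,"qnp":72}}
After op 6 (replace /jg/dx 51): {"jg":{"dx":51,"mf":41,"w":25,"wlk":79},"zy":{"k":51,"qk":48,"qnp":72}}
After op 7 (add /zy/aiq 96): {"jg":{"dx":51,"mf":41,"w":25,"wlk":79},"zy":{"aiq":96,"k":51,"qk":48,"qnp":72}}
After op 8 (remove /zy/aiq): {"jg":{"dx":51,"mf":41,"w":25,"wlk":79},"zy":{"k":51,"qk":48,"qnp":72}}
After op 9 (remove /jg/w): {"jg":{"dx":51,"mf":41,"wlk":79},"zy":{"k":51,"qk":48,"qnp":72}}
After op 10 (replace /zy/qnp 25): {"jg":{"dx":51,"mf":41,"wlk":79},"zy":{"k":51,"qk":48,"qnp":25}}
After op 11 (add /xii 79): {"jg":{"dx":51,"mf":41,"wlk":79},"xii":79,"zy":{"k":51,"qk":48,"qnp":25}}
After op 12 (replace /jg/dx 13): {"jg":{"dx":13,"mf":41,"wlk":79},"xii":79,"zy":{"k":51,"qk":48,"qnp":25}}
After op 13 (add /lqr 65): {"jg":{"dx":13,"mf":41,"wlk":79},"lqr":65,"xii":79,"zy":{"k":51,"qk":48,"qnp":25}}
After op 14 (replace /xii 3): {"jg":{"dx":13,"mf":41,"wlk":79},"lqr":65,"xii":3,"zy":{"k":51,"qk":48,"qnp":25}}
Size at path /jg: 3

Answer: 3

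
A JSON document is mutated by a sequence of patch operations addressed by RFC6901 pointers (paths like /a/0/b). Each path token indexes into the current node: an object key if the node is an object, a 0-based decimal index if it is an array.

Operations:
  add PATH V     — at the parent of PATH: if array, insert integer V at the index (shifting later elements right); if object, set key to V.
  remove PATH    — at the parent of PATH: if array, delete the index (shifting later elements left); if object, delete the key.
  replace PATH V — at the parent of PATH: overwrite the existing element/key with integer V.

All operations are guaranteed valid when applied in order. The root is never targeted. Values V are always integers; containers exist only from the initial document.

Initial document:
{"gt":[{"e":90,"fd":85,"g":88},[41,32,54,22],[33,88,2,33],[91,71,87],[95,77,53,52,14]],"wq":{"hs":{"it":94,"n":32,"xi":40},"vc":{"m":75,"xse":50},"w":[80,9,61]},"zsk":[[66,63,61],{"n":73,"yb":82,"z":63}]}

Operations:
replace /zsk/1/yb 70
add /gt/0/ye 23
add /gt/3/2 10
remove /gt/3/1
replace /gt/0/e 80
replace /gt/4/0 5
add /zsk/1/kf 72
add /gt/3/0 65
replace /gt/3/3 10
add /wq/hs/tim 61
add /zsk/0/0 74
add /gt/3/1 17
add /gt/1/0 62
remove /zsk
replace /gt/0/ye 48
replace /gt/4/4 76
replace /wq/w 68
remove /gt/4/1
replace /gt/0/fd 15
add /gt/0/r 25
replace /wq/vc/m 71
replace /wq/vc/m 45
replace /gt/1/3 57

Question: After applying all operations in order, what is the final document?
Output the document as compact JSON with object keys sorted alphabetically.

After op 1 (replace /zsk/1/yb 70): {"gt":[{"e":90,"fd":85,"g":88},[41,32,54,22],[33,88,2,33],[91,71,87],[95,77,53,52,14]],"wq":{"hs":{"it":94,"n":32,"xi":40},"vc":{"m":75,"xse":50},"w":[80,9,61]},"zsk":[[66,63,61],{"n":73,"yb":70,"z":63}]}
After op 2 (add /gt/0/ye 23): {"gt":[{"e":90,"fd":85,"g":88,"ye":23},[41,32,54,22],[33,88,2,33],[91,71,87],[95,77,53,52,14]],"wq":{"hs":{"it":94,"n":32,"xi":40},"vc":{"m":75,"xse":50},"w":[80,9,61]},"zsk":[[66,63,61],{"n":73,"yb":70,"z":63}]}
After op 3 (add /gt/3/2 10): {"gt":[{"e":90,"fd":85,"g":88,"ye":23},[41,32,54,22],[33,88,2,33],[91,71,10,87],[95,77,53,52,14]],"wq":{"hs":{"it":94,"n":32,"xi":40},"vc":{"m":75,"xse":50},"w":[80,9,61]},"zsk":[[66,63,61],{"n":73,"yb":70,"z":63}]}
After op 4 (remove /gt/3/1): {"gt":[{"e":90,"fd":85,"g":88,"ye":23},[41,32,54,22],[33,88,2,33],[91,10,87],[95,77,53,52,14]],"wq":{"hs":{"it":94,"n":32,"xi":40},"vc":{"m":75,"xse":50},"w":[80,9,61]},"zsk":[[66,63,61],{"n":73,"yb":70,"z":63}]}
After op 5 (replace /gt/0/e 80): {"gt":[{"e":80,"fd":85,"g":88,"ye":23},[41,32,54,22],[33,88,2,33],[91,10,87],[95,77,53,52,14]],"wq":{"hs":{"it":94,"n":32,"xi":40},"vc":{"m":75,"xse":50},"w":[80,9,61]},"zsk":[[66,63,61],{"n":73,"yb":70,"z":63}]}
After op 6 (replace /gt/4/0 5): {"gt":[{"e":80,"fd":85,"g":88,"ye":23},[41,32,54,22],[33,88,2,33],[91,10,87],[5,77,53,52,14]],"wq":{"hs":{"it":94,"n":32,"xi":40},"vc":{"m":75,"xse":50},"w":[80,9,61]},"zsk":[[66,63,61],{"n":73,"yb":70,"z":63}]}
After op 7 (add /zsk/1/kf 72): {"gt":[{"e":80,"fd":85,"g":88,"ye":23},[41,32,54,22],[33,88,2,33],[91,10,87],[5,77,53,52,14]],"wq":{"hs":{"it":94,"n":32,"xi":40},"vc":{"m":75,"xse":50},"w":[80,9,61]},"zsk":[[66,63,61],{"kf":72,"n":73,"yb":70,"z":63}]}
After op 8 (add /gt/3/0 65): {"gt":[{"e":80,"fd":85,"g":88,"ye":23},[41,32,54,22],[33,88,2,33],[65,91,10,87],[5,77,53,52,14]],"wq":{"hs":{"it":94,"n":32,"xi":40},"vc":{"m":75,"xse":50},"w":[80,9,61]},"zsk":[[66,63,61],{"kf":72,"n":73,"yb":70,"z":63}]}
After op 9 (replace /gt/3/3 10): {"gt":[{"e":80,"fd":85,"g":88,"ye":23},[41,32,54,22],[33,88,2,33],[65,91,10,10],[5,77,53,52,14]],"wq":{"hs":{"it":94,"n":32,"xi":40},"vc":{"m":75,"xse":50},"w":[80,9,61]},"zsk":[[66,63,61],{"kf":72,"n":73,"yb":70,"z":63}]}
After op 10 (add /wq/hs/tim 61): {"gt":[{"e":80,"fd":85,"g":88,"ye":23},[41,32,54,22],[33,88,2,33],[65,91,10,10],[5,77,53,52,14]],"wq":{"hs":{"it":94,"n":32,"tim":61,"xi":40},"vc":{"m":75,"xse":50},"w":[80,9,61]},"zsk":[[66,63,61],{"kf":72,"n":73,"yb":70,"z":63}]}
After op 11 (add /zsk/0/0 74): {"gt":[{"e":80,"fd":85,"g":88,"ye":23},[41,32,54,22],[33,88,2,33],[65,91,10,10],[5,77,53,52,14]],"wq":{"hs":{"it":94,"n":32,"tim":61,"xi":40},"vc":{"m":75,"xse":50},"w":[80,9,61]},"zsk":[[74,66,63,61],{"kf":72,"n":73,"yb":70,"z":63}]}
After op 12 (add /gt/3/1 17): {"gt":[{"e":80,"fd":85,"g":88,"ye":23},[41,32,54,22],[33,88,2,33],[65,17,91,10,10],[5,77,53,52,14]],"wq":{"hs":{"it":94,"n":32,"tim":61,"xi":40},"vc":{"m":75,"xse":50},"w":[80,9,61]},"zsk":[[74,66,63,61],{"kf":72,"n":73,"yb":70,"z":63}]}
After op 13 (add /gt/1/0 62): {"gt":[{"e":80,"fd":85,"g":88,"ye":23},[62,41,32,54,22],[33,88,2,33],[65,17,91,10,10],[5,77,53,52,14]],"wq":{"hs":{"it":94,"n":32,"tim":61,"xi":40},"vc":{"m":75,"xse":50},"w":[80,9,61]},"zsk":[[74,66,63,61],{"kf":72,"n":73,"yb":70,"z":63}]}
After op 14 (remove /zsk): {"gt":[{"e":80,"fd":85,"g":88,"ye":23},[62,41,32,54,22],[33,88,2,33],[65,17,91,10,10],[5,77,53,52,14]],"wq":{"hs":{"it":94,"n":32,"tim":61,"xi":40},"vc":{"m":75,"xse":50},"w":[80,9,61]}}
After op 15 (replace /gt/0/ye 48): {"gt":[{"e":80,"fd":85,"g":88,"ye":48},[62,41,32,54,22],[33,88,2,33],[65,17,91,10,10],[5,77,53,52,14]],"wq":{"hs":{"it":94,"n":32,"tim":61,"xi":40},"vc":{"m":75,"xse":50},"w":[80,9,61]}}
After op 16 (replace /gt/4/4 76): {"gt":[{"e":80,"fd":85,"g":88,"ye":48},[62,41,32,54,22],[33,88,2,33],[65,17,91,10,10],[5,77,53,52,76]],"wq":{"hs":{"it":94,"n":32,"tim":61,"xi":40},"vc":{"m":75,"xse":50},"w":[80,9,61]}}
After op 17 (replace /wq/w 68): {"gt":[{"e":80,"fd":85,"g":88,"ye":48},[62,41,32,54,22],[33,88,2,33],[65,17,91,10,10],[5,77,53,52,76]],"wq":{"hs":{"it":94,"n":32,"tim":61,"xi":40},"vc":{"m":75,"xse":50},"w":68}}
After op 18 (remove /gt/4/1): {"gt":[{"e":80,"fd":85,"g":88,"ye":48},[62,41,32,54,22],[33,88,2,33],[65,17,91,10,10],[5,53,52,76]],"wq":{"hs":{"it":94,"n":32,"tim":61,"xi":40},"vc":{"m":75,"xse":50},"w":68}}
After op 19 (replace /gt/0/fd 15): {"gt":[{"e":80,"fd":15,"g":88,"ye":48},[62,41,32,54,22],[33,88,2,33],[65,17,91,10,10],[5,53,52,76]],"wq":{"hs":{"it":94,"n":32,"tim":61,"xi":40},"vc":{"m":75,"xse":50},"w":68}}
After op 20 (add /gt/0/r 25): {"gt":[{"e":80,"fd":15,"g":88,"r":25,"ye":48},[62,41,32,54,22],[33,88,2,33],[65,17,91,10,10],[5,53,52,76]],"wq":{"hs":{"it":94,"n":32,"tim":61,"xi":40},"vc":{"m":75,"xse":50},"w":68}}
After op 21 (replace /wq/vc/m 71): {"gt":[{"e":80,"fd":15,"g":88,"r":25,"ye":48},[62,41,32,54,22],[33,88,2,33],[65,17,91,10,10],[5,53,52,76]],"wq":{"hs":{"it":94,"n":32,"tim":61,"xi":40},"vc":{"m":71,"xse":50},"w":68}}
After op 22 (replace /wq/vc/m 45): {"gt":[{"e":80,"fd":15,"g":88,"r":25,"ye":48},[62,41,32,54,22],[33,88,2,33],[65,17,91,10,10],[5,53,52,76]],"wq":{"hs":{"it":94,"n":32,"tim":61,"xi":40},"vc":{"m":45,"xse":50},"w":68}}
After op 23 (replace /gt/1/3 57): {"gt":[{"e":80,"fd":15,"g":88,"r":25,"ye":48},[62,41,32,57,22],[33,88,2,33],[65,17,91,10,10],[5,53,52,76]],"wq":{"hs":{"it":94,"n":32,"tim":61,"xi":40},"vc":{"m":45,"xse":50},"w":68}}

Answer: {"gt":[{"e":80,"fd":15,"g":88,"r":25,"ye":48},[62,41,32,57,22],[33,88,2,33],[65,17,91,10,10],[5,53,52,76]],"wq":{"hs":{"it":94,"n":32,"tim":61,"xi":40},"vc":{"m":45,"xse":50},"w":68}}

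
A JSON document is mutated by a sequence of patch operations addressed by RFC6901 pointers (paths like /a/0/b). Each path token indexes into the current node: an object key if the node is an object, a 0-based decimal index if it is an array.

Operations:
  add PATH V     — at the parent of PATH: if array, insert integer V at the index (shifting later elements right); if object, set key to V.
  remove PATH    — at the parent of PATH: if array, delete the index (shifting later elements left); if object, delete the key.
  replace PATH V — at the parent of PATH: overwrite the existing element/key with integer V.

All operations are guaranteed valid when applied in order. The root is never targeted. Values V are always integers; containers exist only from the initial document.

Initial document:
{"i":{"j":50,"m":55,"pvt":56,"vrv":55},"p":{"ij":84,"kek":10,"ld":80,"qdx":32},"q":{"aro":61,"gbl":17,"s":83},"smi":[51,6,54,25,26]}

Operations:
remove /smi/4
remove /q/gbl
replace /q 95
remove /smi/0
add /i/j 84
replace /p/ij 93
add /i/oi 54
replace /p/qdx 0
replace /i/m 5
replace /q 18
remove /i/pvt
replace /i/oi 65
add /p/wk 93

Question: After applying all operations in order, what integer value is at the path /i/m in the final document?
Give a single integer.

Answer: 5

Derivation:
After op 1 (remove /smi/4): {"i":{"j":50,"m":55,"pvt":56,"vrv":55},"p":{"ij":84,"kek":10,"ld":80,"qdx":32},"q":{"aro":61,"gbl":17,"s":83},"smi":[51,6,54,25]}
After op 2 (remove /q/gbl): {"i":{"j":50,"m":55,"pvt":56,"vrv":55},"p":{"ij":84,"kek":10,"ld":80,"qdx":32},"q":{"aro":61,"s":83},"smi":[51,6,54,25]}
After op 3 (replace /q 95): {"i":{"j":50,"m":55,"pvt":56,"vrv":55},"p":{"ij":84,"kek":10,"ld":80,"qdx":32},"q":95,"smi":[51,6,54,25]}
After op 4 (remove /smi/0): {"i":{"j":50,"m":55,"pvt":56,"vrv":55},"p":{"ij":84,"kek":10,"ld":80,"qdx":32},"q":95,"smi":[6,54,25]}
After op 5 (add /i/j 84): {"i":{"j":84,"m":55,"pvt":56,"vrv":55},"p":{"ij":84,"kek":10,"ld":80,"qdx":32},"q":95,"smi":[6,54,25]}
After op 6 (replace /p/ij 93): {"i":{"j":84,"m":55,"pvt":56,"vrv":55},"p":{"ij":93,"kek":10,"ld":80,"qdx":32},"q":95,"smi":[6,54,25]}
After op 7 (add /i/oi 54): {"i":{"j":84,"m":55,"oi":54,"pvt":56,"vrv":55},"p":{"ij":93,"kek":10,"ld":80,"qdx":32},"q":95,"smi":[6,54,25]}
After op 8 (replace /p/qdx 0): {"i":{"j":84,"m":55,"oi":54,"pvt":56,"vrv":55},"p":{"ij":93,"kek":10,"ld":80,"qdx":0},"q":95,"smi":[6,54,25]}
After op 9 (replace /i/m 5): {"i":{"j":84,"m":5,"oi":54,"pvt":56,"vrv":55},"p":{"ij":93,"kek":10,"ld":80,"qdx":0},"q":95,"smi":[6,54,25]}
After op 10 (replace /q 18): {"i":{"j":84,"m":5,"oi":54,"pvt":56,"vrv":55},"p":{"ij":93,"kek":10,"ld":80,"qdx":0},"q":18,"smi":[6,54,25]}
After op 11 (remove /i/pvt): {"i":{"j":84,"m":5,"oi":54,"vrv":55},"p":{"ij":93,"kek":10,"ld":80,"qdx":0},"q":18,"smi":[6,54,25]}
After op 12 (replace /i/oi 65): {"i":{"j":84,"m":5,"oi":65,"vrv":55},"p":{"ij":93,"kek":10,"ld":80,"qdx":0},"q":18,"smi":[6,54,25]}
After op 13 (add /p/wk 93): {"i":{"j":84,"m":5,"oi":65,"vrv":55},"p":{"ij":93,"kek":10,"ld":80,"qdx":0,"wk":93},"q":18,"smi":[6,54,25]}
Value at /i/m: 5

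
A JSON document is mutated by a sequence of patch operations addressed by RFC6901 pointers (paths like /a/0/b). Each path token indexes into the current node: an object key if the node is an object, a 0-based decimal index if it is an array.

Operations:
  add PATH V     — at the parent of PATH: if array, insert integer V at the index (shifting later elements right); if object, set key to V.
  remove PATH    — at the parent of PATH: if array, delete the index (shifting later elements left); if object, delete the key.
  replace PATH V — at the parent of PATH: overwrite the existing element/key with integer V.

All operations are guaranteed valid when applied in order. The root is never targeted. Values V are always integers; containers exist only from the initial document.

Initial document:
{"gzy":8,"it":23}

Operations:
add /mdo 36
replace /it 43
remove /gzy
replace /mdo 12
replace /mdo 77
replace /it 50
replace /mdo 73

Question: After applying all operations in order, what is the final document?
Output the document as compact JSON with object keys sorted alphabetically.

After op 1 (add /mdo 36): {"gzy":8,"it":23,"mdo":36}
After op 2 (replace /it 43): {"gzy":8,"it":43,"mdo":36}
After op 3 (remove /gzy): {"it":43,"mdo":36}
After op 4 (replace /mdo 12): {"it":43,"mdo":12}
After op 5 (replace /mdo 77): {"it":43,"mdo":77}
After op 6 (replace /it 50): {"it":50,"mdo":77}
After op 7 (replace /mdo 73): {"it":50,"mdo":73}

Answer: {"it":50,"mdo":73}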